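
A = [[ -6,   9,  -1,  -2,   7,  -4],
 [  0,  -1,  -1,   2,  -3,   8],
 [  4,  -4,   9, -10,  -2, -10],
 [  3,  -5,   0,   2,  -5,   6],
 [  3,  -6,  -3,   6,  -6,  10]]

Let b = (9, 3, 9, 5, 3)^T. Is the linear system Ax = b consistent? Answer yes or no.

Row reduce the augmented matrix [A | b].
R3 ← R3 + (2/3)·R1: [0, 2, 25/3, -34/3, 8/3, -38/3, 15]
R4 ← R4 + (1/2)·R1: [0, -1/2, -1/2, 1, -3/2, 4, 19/2]
R5 ← R5 + (1/2)·R1: [0, -3/2, -7/2, 5, -5/2, 8, 15/2]
R3 ← R3 + (2)·R2: [0, 0, 19/3, -22/3, -10/3, 10/3, 21]
R4 ← R4 − (1/2)·R2: [0, 0, 0, 0, 0, 0, 8]
R5 ← R5 − (3/2)·R2: [0, 0, -2, 2, 2, -4, 3]
R5 ← R5 + (6/19)·R3: [0, 0, 0, -6/19, 18/19, -56/19, 183/19]
Swap R4 ↔ R5
The echelon form has 5 nonzero rows; the last pivot sits in the augmented column, so rank(A) = 4 but rank([A|b]) = 5.
Since the ranks differ, the system is inconsistent.

no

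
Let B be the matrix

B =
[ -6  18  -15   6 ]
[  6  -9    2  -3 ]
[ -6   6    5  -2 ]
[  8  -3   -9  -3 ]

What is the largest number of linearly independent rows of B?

Row reduce to echelon form.
R2 ← R2 + R1: [0, 9, -13, 3]
R3 ← R3 − R1: [0, -12, 20, -8]
R4 ← R4 + (4/3)·R1: [0, 21, -29, 5]
R3 ← R3 + (4/3)·R2: [0, 0, 8/3, -4]
R4 ← R4 − (7/3)·R2: [0, 0, 4/3, -2]
R4 ← R4 − (1/2)·R3: [0, 0, 0, 0]
Echelon form has 3 nonzero rows, so rank(B) = 3.
The rank gives the maximum number of linearly independent rows: 3.

3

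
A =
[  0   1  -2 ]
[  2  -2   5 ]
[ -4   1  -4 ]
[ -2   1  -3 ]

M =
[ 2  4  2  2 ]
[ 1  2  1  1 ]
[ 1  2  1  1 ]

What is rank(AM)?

1

First compute AM:
[[ -1,  -2,  -1,  -1],
 [  7,  14,   7,   7],
 [-11, -22, -11, -11],
 [ -6, -12,  -6,  -6]]
Now row reduce the product.
R2 ← R2 + (7)·R1: [0, 0, 0, 0]
R3 ← R3 − (11)·R1: [0, 0, 0, 0]
R4 ← R4 − (6)·R1: [0, 0, 0, 0]
1 nonzero row, so rank(AM) = 1.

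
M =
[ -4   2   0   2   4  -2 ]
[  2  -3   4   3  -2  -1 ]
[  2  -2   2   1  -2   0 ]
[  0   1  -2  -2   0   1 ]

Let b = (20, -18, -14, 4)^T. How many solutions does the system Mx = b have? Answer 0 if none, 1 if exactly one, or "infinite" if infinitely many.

infinite

Row reduce the augmented matrix [M | b].
R2 ← R2 + (1/2)·R1: [0, -2, 4, 4, 0, -2, -8]
R3 ← R3 + (1/2)·R1: [0, -1, 2, 2, 0, -1, -4]
R3 ← R3 − (1/2)·R2: [0, 0, 0, 0, 0, 0, 0]
R4 ← R4 + (1/2)·R2: [0, 0, 0, 0, 0, 0, 0]
The echelon form has 2 nonzero rows, and every pivot lies in the first 6 columns, so rank(M) = rank([M|b]) = 2.
The system is consistent.
rank = 2 < 6 unknowns, so there are infinitely many solutions.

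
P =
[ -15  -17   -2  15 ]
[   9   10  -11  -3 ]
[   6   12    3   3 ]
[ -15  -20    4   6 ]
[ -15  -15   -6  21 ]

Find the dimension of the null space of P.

Row reduce to echelon form.
R2 ← R2 + (3/5)·R1: [0, -1/5, -61/5, 6]
R3 ← R3 + (2/5)·R1: [0, 26/5, 11/5, 9]
R4 ← R4 − R1: [0, -3, 6, -9]
R5 ← R5 − R1: [0, 2, -4, 6]
R3 ← R3 + (26)·R2: [0, 0, -315, 165]
R4 ← R4 − (15)·R2: [0, 0, 189, -99]
R5 ← R5 + (10)·R2: [0, 0, -126, 66]
R4 ← R4 + (3/5)·R3: [0, 0, 0, 0]
R5 ← R5 − (2/5)·R3: [0, 0, 0, 0]
3 nonzero rows, so rank(P) = 3.
P has 4 columns; by rank–nullity, nullity = 4 − 3 = 1.

1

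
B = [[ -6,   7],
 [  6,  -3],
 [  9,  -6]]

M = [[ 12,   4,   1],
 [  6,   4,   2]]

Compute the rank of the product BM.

2

First compute BM:
[[-30,   4,   8],
 [ 54,  12,   0],
 [ 72,  12,  -3]]
Now row reduce the product.
R2 ← R2 + (9/5)·R1: [0, 96/5, 72/5]
R3 ← R3 + (12/5)·R1: [0, 108/5, 81/5]
R3 ← R3 − (9/8)·R2: [0, 0, 0]
2 nonzero rows, so rank(BM) = 2.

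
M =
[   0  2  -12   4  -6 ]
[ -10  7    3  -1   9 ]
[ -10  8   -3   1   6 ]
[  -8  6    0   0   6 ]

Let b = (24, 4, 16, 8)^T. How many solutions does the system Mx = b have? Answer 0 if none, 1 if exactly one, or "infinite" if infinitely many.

infinite

Row reduce the augmented matrix [M | b].
Swap R1 ↔ R2
R3 ← R3 − R1: [0, 1, -6, 2, -3, 12]
R4 ← R4 − (4/5)·R1: [0, 2/5, -12/5, 4/5, -6/5, 24/5]
R3 ← R3 − (1/2)·R2: [0, 0, 0, 0, 0, 0]
R4 ← R4 − (1/5)·R2: [0, 0, 0, 0, 0, 0]
The echelon form has 2 nonzero rows, and every pivot lies in the first 5 columns, so rank(M) = rank([M|b]) = 2.
The system is consistent.
rank = 2 < 5 unknowns, so there are infinitely many solutions.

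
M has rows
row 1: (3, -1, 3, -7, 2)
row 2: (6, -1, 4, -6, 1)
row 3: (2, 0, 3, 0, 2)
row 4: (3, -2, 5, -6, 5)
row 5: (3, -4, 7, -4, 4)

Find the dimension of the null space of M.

0

Row reduce to echelon form.
R2 ← R2 − (2)·R1: [0, 1, -2, 8, -3]
R3 ← R3 − (2/3)·R1: [0, 2/3, 1, 14/3, 2/3]
R4 ← R4 − R1: [0, -1, 2, 1, 3]
R5 ← R5 − R1: [0, -3, 4, 3, 2]
R3 ← R3 − (2/3)·R2: [0, 0, 7/3, -2/3, 8/3]
R4 ← R4 + R2: [0, 0, 0, 9, 0]
R5 ← R5 + (3)·R2: [0, 0, -2, 27, -7]
R5 ← R5 + (6/7)·R3: [0, 0, 0, 185/7, -33/7]
R5 ← R5 − (185/63)·R4: [0, 0, 0, 0, -33/7]
5 nonzero rows, so rank(M) = 5.
M has 5 columns; by rank–nullity, nullity = 5 − 5 = 0.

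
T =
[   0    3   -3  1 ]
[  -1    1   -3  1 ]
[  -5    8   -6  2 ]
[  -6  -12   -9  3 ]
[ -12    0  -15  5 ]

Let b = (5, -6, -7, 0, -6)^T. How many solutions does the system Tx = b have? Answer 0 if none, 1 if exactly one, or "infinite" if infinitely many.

0

Row reduce the augmented matrix [T | b].
Swap R1 ↔ R2
R3 ← R3 − (5)·R1: [0, 3, 9, -3, 23]
R4 ← R4 − (6)·R1: [0, -18, 9, -3, 36]
R5 ← R5 − (12)·R1: [0, -12, 21, -7, 66]
R3 ← R3 − R2: [0, 0, 12, -4, 18]
R4 ← R4 + (6)·R2: [0, 0, -9, 3, 66]
R5 ← R5 + (4)·R2: [0, 0, 9, -3, 86]
R4 ← R4 + (3/4)·R3: [0, 0, 0, 0, 159/2]
R5 ← R5 − (3/4)·R3: [0, 0, 0, 0, 145/2]
R5 ← R5 − (145/159)·R4: [0, 0, 0, 0, 0]
The echelon form has 4 nonzero rows; the last pivot sits in the augmented column, so rank(T) = 3 but rank([T|b]) = 4.
Since the ranks differ, the system is inconsistent.
It has no solutions.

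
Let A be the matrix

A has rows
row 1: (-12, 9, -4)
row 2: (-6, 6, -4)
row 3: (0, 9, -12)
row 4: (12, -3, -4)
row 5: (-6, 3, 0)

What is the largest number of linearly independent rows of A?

Row reduce to echelon form.
R2 ← R2 − (1/2)·R1: [0, 3/2, -2]
R4 ← R4 + R1: [0, 6, -8]
R5 ← R5 − (1/2)·R1: [0, -3/2, 2]
R3 ← R3 − (6)·R2: [0, 0, 0]
R4 ← R4 − (4)·R2: [0, 0, 0]
R5 ← R5 + R2: [0, 0, 0]
Echelon form has 2 nonzero rows, so rank(A) = 2.
The rank gives the maximum number of linearly independent rows: 2.

2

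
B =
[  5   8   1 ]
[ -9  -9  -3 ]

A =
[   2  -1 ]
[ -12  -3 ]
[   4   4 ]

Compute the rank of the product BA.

First compute BA:
[[-82, -25],
 [ 78,  24]]
Now row reduce the product.
R2 ← R2 + (39/41)·R1: [0, 9/41]
2 nonzero rows, so rank(BA) = 2.

2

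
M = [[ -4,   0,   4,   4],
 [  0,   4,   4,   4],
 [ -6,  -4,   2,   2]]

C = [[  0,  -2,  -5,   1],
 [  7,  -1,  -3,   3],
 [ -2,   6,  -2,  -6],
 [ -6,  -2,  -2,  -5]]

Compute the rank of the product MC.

2

First compute MC:
[[-32,  24,   4, -48],
 [ -4,  12, -28, -32],
 [-44,  24,  34, -40]]
Now row reduce the product.
R2 ← R2 − (1/8)·R1: [0, 9, -57/2, -26]
R3 ← R3 − (11/8)·R1: [0, -9, 57/2, 26]
R3 ← R3 + R2: [0, 0, 0, 0]
2 nonzero rows, so rank(MC) = 2.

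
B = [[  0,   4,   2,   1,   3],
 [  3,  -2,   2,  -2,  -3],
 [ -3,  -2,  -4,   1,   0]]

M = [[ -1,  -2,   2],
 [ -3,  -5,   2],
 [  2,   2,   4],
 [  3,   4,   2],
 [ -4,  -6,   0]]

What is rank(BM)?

2

First compute BM:
[[-17, -30,  18],
 [ 13,  18,   6],
 [  4,  12, -24]]
Now row reduce the product.
R2 ← R2 + (13/17)·R1: [0, -84/17, 336/17]
R3 ← R3 + (4/17)·R1: [0, 84/17, -336/17]
R3 ← R3 + R2: [0, 0, 0]
2 nonzero rows, so rank(BM) = 2.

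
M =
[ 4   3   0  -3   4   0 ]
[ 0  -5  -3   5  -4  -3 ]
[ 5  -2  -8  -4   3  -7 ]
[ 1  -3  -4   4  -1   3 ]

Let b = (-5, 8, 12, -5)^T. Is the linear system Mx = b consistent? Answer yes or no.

yes

Row reduce the augmented matrix [M | b].
R3 ← R3 − (5/4)·R1: [0, -23/4, -8, -1/4, -2, -7, 73/4]
R4 ← R4 − (1/4)·R1: [0, -15/4, -4, 19/4, -2, 3, -15/4]
R3 ← R3 − (23/20)·R2: [0, 0, -91/20, -6, 13/5, -71/20, 181/20]
R4 ← R4 − (3/4)·R2: [0, 0, -7/4, 1, 1, 21/4, -39/4]
R4 ← R4 − (5/13)·R3: [0, 0, 0, 43/13, 0, 86/13, -172/13]
The echelon form has 4 nonzero rows, and every pivot lies in the first 6 columns, so rank(M) = rank([M|b]) = 4.
The system is consistent.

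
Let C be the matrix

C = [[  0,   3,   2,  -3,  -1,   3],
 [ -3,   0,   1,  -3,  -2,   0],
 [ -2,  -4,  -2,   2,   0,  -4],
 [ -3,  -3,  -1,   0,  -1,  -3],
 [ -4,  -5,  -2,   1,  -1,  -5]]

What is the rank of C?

Row reduce to echelon form.
Swap R1 ↔ R2
R3 ← R3 − (2/3)·R1: [0, -4, -8/3, 4, 4/3, -4]
R4 ← R4 − R1: [0, -3, -2, 3, 1, -3]
R5 ← R5 − (4/3)·R1: [0, -5, -10/3, 5, 5/3, -5]
R3 ← R3 + (4/3)·R2: [0, 0, 0, 0, 0, 0]
R4 ← R4 + R2: [0, 0, 0, 0, 0, 0]
R5 ← R5 + (5/3)·R2: [0, 0, 0, 0, 0, 0]
Echelon form has 2 nonzero rows, so rank(C) = 2.

2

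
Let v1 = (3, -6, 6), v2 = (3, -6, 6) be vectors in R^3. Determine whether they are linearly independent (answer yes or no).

Form the matrix with these vectors as rows and row reduce.
R2 ← R2 − R1: [0, 0, 0]
1 nonzero row, so the 2 vectors span a space of dimension 1.
Since 1 < 2, the vectors are linearly dependent.

no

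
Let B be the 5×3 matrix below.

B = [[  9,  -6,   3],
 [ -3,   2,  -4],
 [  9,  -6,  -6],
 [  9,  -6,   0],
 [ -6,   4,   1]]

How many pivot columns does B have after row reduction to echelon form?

Row reduce to echelon form.
R2 ← R2 + (1/3)·R1: [0, 0, -3]
R3 ← R3 − R1: [0, 0, -9]
R4 ← R4 − R1: [0, 0, -3]
R5 ← R5 + (2/3)·R1: [0, 0, 3]
R3 ← R3 − (3)·R2: [0, 0, 0]
R4 ← R4 − R2: [0, 0, 0]
R5 ← R5 + R2: [0, 0, 0]
Echelon form has 2 nonzero rows, so rank(B) = 2.
Each nonzero row contributes one pivot column: 2 pivot columns.

2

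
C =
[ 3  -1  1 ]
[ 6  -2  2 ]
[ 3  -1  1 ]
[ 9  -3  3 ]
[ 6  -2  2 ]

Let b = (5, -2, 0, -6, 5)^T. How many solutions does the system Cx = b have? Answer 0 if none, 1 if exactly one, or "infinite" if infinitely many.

Row reduce the augmented matrix [C | b].
R2 ← R2 − (2)·R1: [0, 0, 0, -12]
R3 ← R3 − R1: [0, 0, 0, -5]
R4 ← R4 − (3)·R1: [0, 0, 0, -21]
R5 ← R5 − (2)·R1: [0, 0, 0, -5]
R3 ← R3 − (5/12)·R2: [0, 0, 0, 0]
R4 ← R4 − (7/4)·R2: [0, 0, 0, 0]
R5 ← R5 − (5/12)·R2: [0, 0, 0, 0]
The echelon form has 2 nonzero rows; the last pivot sits in the augmented column, so rank(C) = 1 but rank([C|b]) = 2.
Since the ranks differ, the system is inconsistent.
It has no solutions.

0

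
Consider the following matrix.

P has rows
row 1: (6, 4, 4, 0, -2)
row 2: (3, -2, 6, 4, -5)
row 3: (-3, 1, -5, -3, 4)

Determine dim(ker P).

Row reduce to echelon form.
R2 ← R2 − (1/2)·R1: [0, -4, 4, 4, -4]
R3 ← R3 + (1/2)·R1: [0, 3, -3, -3, 3]
R3 ← R3 + (3/4)·R2: [0, 0, 0, 0, 0]
2 nonzero rows, so rank(P) = 2.
P has 5 columns; by rank–nullity, nullity = 5 − 2 = 3.

3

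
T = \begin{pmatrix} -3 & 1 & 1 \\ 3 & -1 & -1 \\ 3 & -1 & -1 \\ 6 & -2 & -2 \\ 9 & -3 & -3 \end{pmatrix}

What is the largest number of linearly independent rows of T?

Row reduce to echelon form.
R2 ← R2 + R1: [0, 0, 0]
R3 ← R3 + R1: [0, 0, 0]
R4 ← R4 + (2)·R1: [0, 0, 0]
R5 ← R5 + (3)·R1: [0, 0, 0]
Echelon form has 1 nonzero row, so rank(T) = 1.
The rank gives the maximum number of linearly independent rows: 1.

1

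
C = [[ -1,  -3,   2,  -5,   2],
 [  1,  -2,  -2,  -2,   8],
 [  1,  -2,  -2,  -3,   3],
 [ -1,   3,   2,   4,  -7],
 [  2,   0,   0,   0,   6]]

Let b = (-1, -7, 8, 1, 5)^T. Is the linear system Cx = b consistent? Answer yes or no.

Row reduce the augmented matrix [C | b].
R2 ← R2 + R1: [0, -5, 0, -7, 10, -8]
R3 ← R3 + R1: [0, -5, 0, -8, 5, 7]
R4 ← R4 − R1: [0, 6, 0, 9, -9, 2]
R5 ← R5 + (2)·R1: [0, -6, 4, -10, 10, 3]
R3 ← R3 − R2: [0, 0, 0, -1, -5, 15]
R4 ← R4 + (6/5)·R2: [0, 0, 0, 3/5, 3, -38/5]
R5 ← R5 − (6/5)·R2: [0, 0, 4, -8/5, -2, 63/5]
Swap R3 ↔ R5
R5 ← R5 + (5/3)·R4: [0, 0, 0, 0, 0, 7/3]
The echelon form has 5 nonzero rows; the last pivot sits in the augmented column, so rank(C) = 4 but rank([C|b]) = 5.
Since the ranks differ, the system is inconsistent.

no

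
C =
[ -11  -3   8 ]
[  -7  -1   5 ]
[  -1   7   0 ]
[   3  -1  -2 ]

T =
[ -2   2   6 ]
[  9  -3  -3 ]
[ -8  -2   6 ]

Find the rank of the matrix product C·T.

First compute CT:
[[-69, -29,  -9],
 [-35, -21,  -9],
 [ 65, -23, -27],
 [  1,  13,   9]]
Now row reduce the product.
R2 ← R2 − (35/69)·R1: [0, -434/69, -102/23]
R3 ← R3 + (65/69)·R1: [0, -3472/69, -816/23]
R4 ← R4 + (1/69)·R1: [0, 868/69, 204/23]
R3 ← R3 − (8)·R2: [0, 0, 0]
R4 ← R4 + (2)·R2: [0, 0, 0]
2 nonzero rows, so rank(CT) = 2.

2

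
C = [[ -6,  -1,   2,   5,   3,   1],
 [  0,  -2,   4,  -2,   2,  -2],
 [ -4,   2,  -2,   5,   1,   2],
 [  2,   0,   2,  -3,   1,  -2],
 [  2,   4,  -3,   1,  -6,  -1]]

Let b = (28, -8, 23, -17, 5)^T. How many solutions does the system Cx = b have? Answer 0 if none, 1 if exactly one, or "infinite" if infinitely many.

Row reduce the augmented matrix [C | b].
R3 ← R3 − (2/3)·R1: [0, 8/3, -10/3, 5/3, -1, 4/3, 13/3]
R4 ← R4 + (1/3)·R1: [0, -1/3, 8/3, -4/3, 2, -5/3, -23/3]
R5 ← R5 + (1/3)·R1: [0, 11/3, -7/3, 8/3, -5, -2/3, 43/3]
R3 ← R3 + (4/3)·R2: [0, 0, 2, -1, 5/3, -4/3, -19/3]
R4 ← R4 − (1/6)·R2: [0, 0, 2, -1, 5/3, -4/3, -19/3]
R5 ← R5 + (11/6)·R2: [0, 0, 5, -1, -4/3, -13/3, -1/3]
R4 ← R4 − R3: [0, 0, 0, 0, 0, 0, 0]
R5 ← R5 − (5/2)·R3: [0, 0, 0, 3/2, -11/2, -1, 31/2]
Swap R4 ↔ R5
The echelon form has 4 nonzero rows, and every pivot lies in the first 6 columns, so rank(C) = rank([C|b]) = 4.
The system is consistent.
rank = 4 < 6 unknowns, so there are infinitely many solutions.

infinite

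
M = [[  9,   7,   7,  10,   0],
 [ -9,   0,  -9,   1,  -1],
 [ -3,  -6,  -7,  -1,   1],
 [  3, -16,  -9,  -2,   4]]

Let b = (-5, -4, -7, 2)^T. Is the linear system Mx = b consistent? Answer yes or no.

no

Row reduce the augmented matrix [M | b].
R2 ← R2 + R1: [0, 7, -2, 11, -1, -9]
R3 ← R3 + (1/3)·R1: [0, -11/3, -14/3, 7/3, 1, -26/3]
R4 ← R4 − (1/3)·R1: [0, -55/3, -34/3, -16/3, 4, 11/3]
R3 ← R3 + (11/21)·R2: [0, 0, -40/7, 170/21, 10/21, -281/21]
R4 ← R4 + (55/21)·R2: [0, 0, -116/7, 493/21, 29/21, -418/21]
R4 ← R4 − (29/10)·R3: [0, 0, 0, 0, 0, 189/10]
The echelon form has 4 nonzero rows; the last pivot sits in the augmented column, so rank(M) = 3 but rank([M|b]) = 4.
Since the ranks differ, the system is inconsistent.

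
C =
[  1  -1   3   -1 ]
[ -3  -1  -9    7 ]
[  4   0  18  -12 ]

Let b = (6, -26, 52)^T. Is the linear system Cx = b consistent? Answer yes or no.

Row reduce the augmented matrix [C | b].
R2 ← R2 + (3)·R1: [0, -4, 0, 4, -8]
R3 ← R3 − (4)·R1: [0, 4, 6, -8, 28]
R3 ← R3 + R2: [0, 0, 6, -4, 20]
The echelon form has 3 nonzero rows, and every pivot lies in the first 4 columns, so rank(C) = rank([C|b]) = 3.
The system is consistent.

yes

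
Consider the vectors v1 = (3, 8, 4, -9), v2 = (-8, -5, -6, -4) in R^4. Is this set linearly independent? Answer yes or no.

Form the matrix with these vectors as rows and row reduce.
R2 ← R2 + (8/3)·R1: [0, 49/3, 14/3, -28]
2 nonzero rows, so the 2 vectors span a space of dimension 2.
Since 2 = 2, the vectors are linearly independent.

yes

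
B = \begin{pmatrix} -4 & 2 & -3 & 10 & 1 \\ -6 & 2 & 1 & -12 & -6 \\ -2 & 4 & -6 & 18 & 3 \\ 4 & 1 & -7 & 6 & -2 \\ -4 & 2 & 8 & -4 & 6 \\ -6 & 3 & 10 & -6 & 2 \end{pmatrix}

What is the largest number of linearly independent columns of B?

Row reduce to echelon form.
R2 ← R2 − (3/2)·R1: [0, -1, 11/2, -27, -15/2]
R3 ← R3 − (1/2)·R1: [0, 3, -9/2, 13, 5/2]
R4 ← R4 + R1: [0, 3, -10, 16, -1]
R5 ← R5 − R1: [0, 0, 11, -14, 5]
R6 ← R6 − (3/2)·R1: [0, 0, 29/2, -21, 1/2]
R3 ← R3 + (3)·R2: [0, 0, 12, -68, -20]
R4 ← R4 + (3)·R2: [0, 0, 13/2, -65, -47/2]
R4 ← R4 − (13/24)·R3: [0, 0, 0, -169/6, -38/3]
R5 ← R5 − (11/12)·R3: [0, 0, 0, 145/3, 70/3]
R6 ← R6 − (29/24)·R3: [0, 0, 0, 367/6, 74/3]
R5 ← R5 + (290/169)·R4: [0, 0, 0, 0, 270/169]
R6 ← R6 + (367/169)·R4: [0, 0, 0, 0, -480/169]
R6 ← R6 + (16/9)·R5: [0, 0, 0, 0, 0]
Echelon form has 5 nonzero rows, so rank(B) = 5.
The rank gives the maximum number of linearly independent columns: 5.

5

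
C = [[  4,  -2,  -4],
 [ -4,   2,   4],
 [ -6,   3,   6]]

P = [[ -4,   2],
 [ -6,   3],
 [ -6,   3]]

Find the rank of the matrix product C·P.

1

First compute CP:
[[ 20, -10],
 [-20,  10],
 [-30,  15]]
Now row reduce the product.
R2 ← R2 + R1: [0, 0]
R3 ← R3 + (3/2)·R1: [0, 0]
1 nonzero row, so rank(CP) = 1.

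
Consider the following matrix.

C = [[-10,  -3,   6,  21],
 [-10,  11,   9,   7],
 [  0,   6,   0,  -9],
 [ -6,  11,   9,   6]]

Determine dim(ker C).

1

Row reduce to echelon form.
R2 ← R2 − R1: [0, 14, 3, -14]
R4 ← R4 − (3/5)·R1: [0, 64/5, 27/5, -33/5]
R3 ← R3 − (3/7)·R2: [0, 0, -9/7, -3]
R4 ← R4 − (32/35)·R2: [0, 0, 93/35, 31/5]
R4 ← R4 + (31/15)·R3: [0, 0, 0, 0]
3 nonzero rows, so rank(C) = 3.
C has 4 columns; by rank–nullity, nullity = 4 − 3 = 1.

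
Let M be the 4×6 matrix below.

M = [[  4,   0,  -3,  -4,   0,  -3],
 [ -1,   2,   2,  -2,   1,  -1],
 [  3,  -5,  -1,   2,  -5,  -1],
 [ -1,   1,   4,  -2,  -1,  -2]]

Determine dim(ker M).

Row reduce to echelon form.
R2 ← R2 + (1/4)·R1: [0, 2, 5/4, -3, 1, -7/4]
R3 ← R3 − (3/4)·R1: [0, -5, 5/4, 5, -5, 5/4]
R4 ← R4 + (1/4)·R1: [0, 1, 13/4, -3, -1, -11/4]
R3 ← R3 + (5/2)·R2: [0, 0, 35/8, -5/2, -5/2, -25/8]
R4 ← R4 − (1/2)·R2: [0, 0, 21/8, -3/2, -3/2, -15/8]
R4 ← R4 − (3/5)·R3: [0, 0, 0, 0, 0, 0]
3 nonzero rows, so rank(M) = 3.
M has 6 columns; by rank–nullity, nullity = 6 − 3 = 3.

3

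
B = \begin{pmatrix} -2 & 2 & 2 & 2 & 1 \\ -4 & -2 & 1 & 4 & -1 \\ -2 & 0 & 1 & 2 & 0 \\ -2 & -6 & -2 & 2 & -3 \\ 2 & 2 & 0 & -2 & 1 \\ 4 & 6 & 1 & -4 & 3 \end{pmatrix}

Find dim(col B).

Row reduce to echelon form.
R2 ← R2 − (2)·R1: [0, -6, -3, 0, -3]
R3 ← R3 − R1: [0, -2, -1, 0, -1]
R4 ← R4 − R1: [0, -8, -4, 0, -4]
R5 ← R5 + R1: [0, 4, 2, 0, 2]
R6 ← R6 + (2)·R1: [0, 10, 5, 0, 5]
R3 ← R3 − (1/3)·R2: [0, 0, 0, 0, 0]
R4 ← R4 − (4/3)·R2: [0, 0, 0, 0, 0]
R5 ← R5 + (2/3)·R2: [0, 0, 0, 0, 0]
R6 ← R6 + (5/3)·R2: [0, 0, 0, 0, 0]
Echelon form has 2 nonzero rows, so rank(B) = 2.
The column space has dimension equal to the rank: 2.

2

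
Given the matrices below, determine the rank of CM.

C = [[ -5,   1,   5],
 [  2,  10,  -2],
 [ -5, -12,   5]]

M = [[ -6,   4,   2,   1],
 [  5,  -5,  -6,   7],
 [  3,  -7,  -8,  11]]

First compute CM:
[[ 50, -60, -56,  57],
 [ 32, -28, -40,  50],
 [-15,   5,  22, -34]]
Now row reduce the product.
R2 ← R2 − (16/25)·R1: [0, 52/5, -104/25, 338/25]
R3 ← R3 + (3/10)·R1: [0, -13, 26/5, -169/10]
R3 ← R3 + (5/4)·R2: [0, 0, 0, 0]
2 nonzero rows, so rank(CM) = 2.

2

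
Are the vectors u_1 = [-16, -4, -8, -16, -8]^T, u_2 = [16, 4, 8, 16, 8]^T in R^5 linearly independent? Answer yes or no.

no

Form the matrix with these vectors as rows and row reduce.
R2 ← R2 + R1: [0, 0, 0, 0, 0]
1 nonzero row, so the 2 vectors span a space of dimension 1.
Since 1 < 2, the vectors are linearly dependent.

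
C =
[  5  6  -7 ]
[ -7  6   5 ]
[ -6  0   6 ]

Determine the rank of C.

2

Row reduce to echelon form.
R2 ← R2 + (7/5)·R1: [0, 72/5, -24/5]
R3 ← R3 + (6/5)·R1: [0, 36/5, -12/5]
R3 ← R3 − (1/2)·R2: [0, 0, 0]
Echelon form has 2 nonzero rows, so rank(C) = 2.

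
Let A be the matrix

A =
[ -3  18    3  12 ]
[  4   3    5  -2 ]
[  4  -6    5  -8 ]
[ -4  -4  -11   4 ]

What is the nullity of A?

Row reduce to echelon form.
R2 ← R2 + (4/3)·R1: [0, 27, 9, 14]
R3 ← R3 + (4/3)·R1: [0, 18, 9, 8]
R4 ← R4 − (4/3)·R1: [0, -28, -15, -12]
R3 ← R3 − (2/3)·R2: [0, 0, 3, -4/3]
R4 ← R4 + (28/27)·R2: [0, 0, -17/3, 68/27]
R4 ← R4 + (17/9)·R3: [0, 0, 0, 0]
3 nonzero rows, so rank(A) = 3.
A has 4 columns; by rank–nullity, nullity = 4 − 3 = 1.

1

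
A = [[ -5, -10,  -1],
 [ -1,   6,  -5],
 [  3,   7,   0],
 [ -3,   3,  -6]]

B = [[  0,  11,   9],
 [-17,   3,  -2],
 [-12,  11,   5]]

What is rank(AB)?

2

First compute AB:
[[182, -96, -30],
 [-42, -48, -46],
 [-119,  54,  13],
 [ 21, -90, -63]]
Now row reduce the product.
R2 ← R2 + (3/13)·R1: [0, -912/13, -688/13]
R3 ← R3 + (17/26)·R1: [0, -114/13, -86/13]
R4 ← R4 − (3/26)·R1: [0, -1026/13, -774/13]
R3 ← R3 − (1/8)·R2: [0, 0, 0]
R4 ← R4 − (9/8)·R2: [0, 0, 0]
2 nonzero rows, so rank(AB) = 2.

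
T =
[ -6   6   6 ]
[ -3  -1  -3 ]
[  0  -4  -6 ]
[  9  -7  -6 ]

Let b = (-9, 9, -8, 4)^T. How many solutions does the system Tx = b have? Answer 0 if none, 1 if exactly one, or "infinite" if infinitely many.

Row reduce the augmented matrix [T | b].
R2 ← R2 − (1/2)·R1: [0, -4, -6, 27/2]
R4 ← R4 + (3/2)·R1: [0, 2, 3, -19/2]
R3 ← R3 − R2: [0, 0, 0, -43/2]
R4 ← R4 + (1/2)·R2: [0, 0, 0, -11/4]
R4 ← R4 − (11/86)·R3: [0, 0, 0, 0]
The echelon form has 3 nonzero rows; the last pivot sits in the augmented column, so rank(T) = 2 but rank([T|b]) = 3.
Since the ranks differ, the system is inconsistent.
It has no solutions.

0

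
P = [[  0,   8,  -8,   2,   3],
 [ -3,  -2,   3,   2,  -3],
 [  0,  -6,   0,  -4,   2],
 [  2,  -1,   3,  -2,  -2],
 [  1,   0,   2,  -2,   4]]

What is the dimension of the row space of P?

Row reduce to echelon form.
Swap R1 ↔ R2
R4 ← R4 + (2/3)·R1: [0, -7/3, 5, -2/3, -4]
R5 ← R5 + (1/3)·R1: [0, -2/3, 3, -4/3, 3]
R3 ← R3 + (3/4)·R2: [0, 0, -6, -5/2, 17/4]
R4 ← R4 + (7/24)·R2: [0, 0, 8/3, -1/12, -25/8]
R5 ← R5 + (1/12)·R2: [0, 0, 7/3, -7/6, 13/4]
R4 ← R4 + (4/9)·R3: [0, 0, 0, -43/36, -89/72]
R5 ← R5 + (7/18)·R3: [0, 0, 0, -77/36, 353/72]
R5 ← R5 − (77/43)·R4: [0, 0, 0, 0, 306/43]
Echelon form has 5 nonzero rows, so rank(P) = 5.
The row space has dimension equal to the rank: 5.

5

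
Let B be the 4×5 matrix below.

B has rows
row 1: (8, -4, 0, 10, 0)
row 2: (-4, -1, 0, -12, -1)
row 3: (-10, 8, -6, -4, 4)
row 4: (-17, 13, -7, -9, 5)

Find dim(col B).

Row reduce to echelon form.
R2 ← R2 + (1/2)·R1: [0, -3, 0, -7, -1]
R3 ← R3 + (5/4)·R1: [0, 3, -6, 17/2, 4]
R4 ← R4 + (17/8)·R1: [0, 9/2, -7, 49/4, 5]
R3 ← R3 + R2: [0, 0, -6, 3/2, 3]
R4 ← R4 + (3/2)·R2: [0, 0, -7, 7/4, 7/2]
R4 ← R4 − (7/6)·R3: [0, 0, 0, 0, 0]
Echelon form has 3 nonzero rows, so rank(B) = 3.
The column space has dimension equal to the rank: 3.

3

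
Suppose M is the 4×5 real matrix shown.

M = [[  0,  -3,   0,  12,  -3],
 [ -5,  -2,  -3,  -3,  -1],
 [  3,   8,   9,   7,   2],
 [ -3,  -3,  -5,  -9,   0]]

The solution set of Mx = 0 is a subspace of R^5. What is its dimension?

2

Row reduce to echelon form.
Swap R1 ↔ R2
R3 ← R3 + (3/5)·R1: [0, 34/5, 36/5, 26/5, 7/5]
R4 ← R4 − (3/5)·R1: [0, -9/5, -16/5, -36/5, 3/5]
R3 ← R3 + (34/15)·R2: [0, 0, 36/5, 162/5, -27/5]
R4 ← R4 − (3/5)·R2: [0, 0, -16/5, -72/5, 12/5]
R4 ← R4 + (4/9)·R3: [0, 0, 0, 0, 0]
3 nonzero rows, so rank(M) = 3.
M has 5 columns; by rank–nullity, nullity = 5 − 3 = 2.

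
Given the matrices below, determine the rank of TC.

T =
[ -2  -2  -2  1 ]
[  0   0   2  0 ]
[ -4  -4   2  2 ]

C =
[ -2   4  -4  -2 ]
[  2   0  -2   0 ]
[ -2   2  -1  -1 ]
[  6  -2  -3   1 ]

2

First compute TC:
[[ 10, -14,  11,   7],
 [ -4,   4,  -2,  -2],
 [  8, -16,  16,   8]]
Now row reduce the product.
R2 ← R2 + (2/5)·R1: [0, -8/5, 12/5, 4/5]
R3 ← R3 − (4/5)·R1: [0, -24/5, 36/5, 12/5]
R3 ← R3 − (3)·R2: [0, 0, 0, 0]
2 nonzero rows, so rank(TC) = 2.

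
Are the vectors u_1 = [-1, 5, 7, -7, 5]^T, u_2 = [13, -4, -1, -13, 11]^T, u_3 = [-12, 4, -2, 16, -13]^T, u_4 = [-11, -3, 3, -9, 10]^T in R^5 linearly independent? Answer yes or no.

yes

Form the matrix with these vectors as rows and row reduce.
R2 ← R2 + (13)·R1: [0, 61, 90, -104, 76]
R3 ← R3 − (12)·R1: [0, -56, -86, 100, -73]
R4 ← R4 − (11)·R1: [0, -58, -74, 68, -45]
R3 ← R3 + (56/61)·R2: [0, 0, -206/61, 276/61, -197/61]
R4 ← R4 + (58/61)·R2: [0, 0, 706/61, -1884/61, 1663/61]
R4 ← R4 + (353/103)·R3: [0, 0, 0, -1584/103, 1668/103]
4 nonzero rows, so the 4 vectors span a space of dimension 4.
Since 4 = 4, the vectors are linearly independent.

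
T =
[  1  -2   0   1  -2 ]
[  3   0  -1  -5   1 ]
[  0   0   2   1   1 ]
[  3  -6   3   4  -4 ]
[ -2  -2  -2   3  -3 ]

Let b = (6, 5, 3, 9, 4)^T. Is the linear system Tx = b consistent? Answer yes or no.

Row reduce the augmented matrix [T | b].
R2 ← R2 − (3)·R1: [0, 6, -1, -8, 7, -13]
R4 ← R4 − (3)·R1: [0, 0, 3, 1, 2, -9]
R5 ← R5 + (2)·R1: [0, -6, -2, 5, -7, 16]
R5 ← R5 + R2: [0, 0, -3, -3, 0, 3]
R4 ← R4 − (3/2)·R3: [0, 0, 0, -1/2, 1/2, -27/2]
R5 ← R5 + (3/2)·R3: [0, 0, 0, -3/2, 3/2, 15/2]
R5 ← R5 − (3)·R4: [0, 0, 0, 0, 0, 48]
The echelon form has 5 nonzero rows; the last pivot sits in the augmented column, so rank(T) = 4 but rank([T|b]) = 5.
Since the ranks differ, the system is inconsistent.

no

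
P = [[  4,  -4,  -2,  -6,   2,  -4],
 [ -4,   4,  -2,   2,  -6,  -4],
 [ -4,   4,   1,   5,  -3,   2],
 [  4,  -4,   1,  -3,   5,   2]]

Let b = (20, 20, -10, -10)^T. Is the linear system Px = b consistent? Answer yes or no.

Row reduce the augmented matrix [P | b].
R2 ← R2 + R1: [0, 0, -4, -4, -4, -8, 40]
R3 ← R3 + R1: [0, 0, -1, -1, -1, -2, 10]
R4 ← R4 − R1: [0, 0, 3, 3, 3, 6, -30]
R3 ← R3 − (1/4)·R2: [0, 0, 0, 0, 0, 0, 0]
R4 ← R4 + (3/4)·R2: [0, 0, 0, 0, 0, 0, 0]
The echelon form has 2 nonzero rows, and every pivot lies in the first 6 columns, so rank(P) = rank([P|b]) = 2.
The system is consistent.

yes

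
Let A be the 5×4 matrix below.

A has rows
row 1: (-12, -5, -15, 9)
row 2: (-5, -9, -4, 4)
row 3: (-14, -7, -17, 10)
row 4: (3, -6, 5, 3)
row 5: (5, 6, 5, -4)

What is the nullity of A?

Row reduce to echelon form.
R2 ← R2 − (5/12)·R1: [0, -83/12, 9/4, 1/4]
R3 ← R3 − (7/6)·R1: [0, -7/6, 1/2, -1/2]
R4 ← R4 + (1/4)·R1: [0, -29/4, 5/4, 21/4]
R5 ← R5 + (5/12)·R1: [0, 47/12, -5/4, -1/4]
R3 ← R3 − (14/83)·R2: [0, 0, 10/83, -45/83]
R4 ← R4 − (87/83)·R2: [0, 0, -92/83, 414/83]
R5 ← R5 + (47/83)·R2: [0, 0, 2/83, -9/83]
R4 ← R4 + (46/5)·R3: [0, 0, 0, 0]
R5 ← R5 − (1/5)·R3: [0, 0, 0, 0]
3 nonzero rows, so rank(A) = 3.
A has 4 columns; by rank–nullity, nullity = 4 − 3 = 1.

1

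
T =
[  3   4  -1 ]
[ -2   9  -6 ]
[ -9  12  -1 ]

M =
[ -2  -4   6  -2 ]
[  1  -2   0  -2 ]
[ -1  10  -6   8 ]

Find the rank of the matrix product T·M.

First compute TM:
[[ -1, -30,  24, -22],
 [ 19, -70,  24, -62],
 [ 31,   2, -48, -14]]
Now row reduce the product.
R2 ← R2 + (19)·R1: [0, -640, 480, -480]
R3 ← R3 + (31)·R1: [0, -928, 696, -696]
R3 ← R3 − (29/20)·R2: [0, 0, 0, 0]
2 nonzero rows, so rank(TM) = 2.

2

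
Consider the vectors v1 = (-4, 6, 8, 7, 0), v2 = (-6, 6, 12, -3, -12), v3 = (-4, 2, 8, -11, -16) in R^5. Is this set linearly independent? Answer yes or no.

no

Form the matrix with these vectors as rows and row reduce.
R2 ← R2 − (3/2)·R1: [0, -3, 0, -27/2, -12]
R3 ← R3 − R1: [0, -4, 0, -18, -16]
R3 ← R3 − (4/3)·R2: [0, 0, 0, 0, 0]
2 nonzero rows, so the 3 vectors span a space of dimension 2.
Since 2 < 3, the vectors are linearly dependent.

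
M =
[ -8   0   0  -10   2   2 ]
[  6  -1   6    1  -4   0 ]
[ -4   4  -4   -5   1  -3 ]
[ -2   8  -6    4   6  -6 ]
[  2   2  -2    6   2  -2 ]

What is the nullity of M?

2

Row reduce to echelon form.
R2 ← R2 + (3/4)·R1: [0, -1, 6, -13/2, -5/2, 3/2]
R3 ← R3 − (1/2)·R1: [0, 4, -4, 0, 0, -4]
R4 ← R4 − (1/4)·R1: [0, 8, -6, 13/2, 11/2, -13/2]
R5 ← R5 + (1/4)·R1: [0, 2, -2, 7/2, 5/2, -3/2]
R3 ← R3 + (4)·R2: [0, 0, 20, -26, -10, 2]
R4 ← R4 + (8)·R2: [0, 0, 42, -91/2, -29/2, 11/2]
R5 ← R5 + (2)·R2: [0, 0, 10, -19/2, -5/2, 3/2]
R4 ← R4 − (21/10)·R3: [0, 0, 0, 91/10, 13/2, 13/10]
R5 ← R5 − (1/2)·R3: [0, 0, 0, 7/2, 5/2, 1/2]
R5 ← R5 − (5/13)·R4: [0, 0, 0, 0, 0, 0]
4 nonzero rows, so rank(M) = 4.
M has 6 columns; by rank–nullity, nullity = 6 − 4 = 2.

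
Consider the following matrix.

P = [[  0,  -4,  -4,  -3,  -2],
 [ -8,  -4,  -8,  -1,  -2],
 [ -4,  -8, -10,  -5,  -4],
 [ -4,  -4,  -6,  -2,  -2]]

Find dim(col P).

2

Row reduce to echelon form.
Swap R1 ↔ R2
R3 ← R3 − (1/2)·R1: [0, -6, -6, -9/2, -3]
R4 ← R4 − (1/2)·R1: [0, -2, -2, -3/2, -1]
R3 ← R3 − (3/2)·R2: [0, 0, 0, 0, 0]
R4 ← R4 − (1/2)·R2: [0, 0, 0, 0, 0]
Echelon form has 2 nonzero rows, so rank(P) = 2.
The column space has dimension equal to the rank: 2.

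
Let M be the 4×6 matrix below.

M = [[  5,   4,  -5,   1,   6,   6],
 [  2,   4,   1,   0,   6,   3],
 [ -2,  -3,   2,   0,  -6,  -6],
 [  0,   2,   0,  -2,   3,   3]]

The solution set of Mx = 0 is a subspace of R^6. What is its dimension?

Row reduce to echelon form.
R2 ← R2 − (2/5)·R1: [0, 12/5, 3, -2/5, 18/5, 3/5]
R3 ← R3 + (2/5)·R1: [0, -7/5, 0, 2/5, -18/5, -18/5]
R3 ← R3 + (7/12)·R2: [0, 0, 7/4, 1/6, -3/2, -13/4]
R4 ← R4 − (5/6)·R2: [0, 0, -5/2, -5/3, 0, 5/2]
R4 ← R4 + (10/7)·R3: [0, 0, 0, -10/7, -15/7, -15/7]
4 nonzero rows, so rank(M) = 4.
M has 6 columns; by rank–nullity, nullity = 6 − 4 = 2.

2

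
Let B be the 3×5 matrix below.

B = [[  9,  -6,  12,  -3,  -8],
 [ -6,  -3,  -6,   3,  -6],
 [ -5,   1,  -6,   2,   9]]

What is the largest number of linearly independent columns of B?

Row reduce to echelon form.
R2 ← R2 + (2/3)·R1: [0, -7, 2, 1, -34/3]
R3 ← R3 + (5/9)·R1: [0, -7/3, 2/3, 1/3, 41/9]
R3 ← R3 − (1/3)·R2: [0, 0, 0, 0, 25/3]
Echelon form has 3 nonzero rows, so rank(B) = 3.
The rank gives the maximum number of linearly independent columns: 3.

3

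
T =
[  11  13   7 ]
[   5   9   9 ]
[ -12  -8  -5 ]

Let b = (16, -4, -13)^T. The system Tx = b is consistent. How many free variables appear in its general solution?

Row reduce the augmented matrix [T | b].
R2 ← R2 − (5/11)·R1: [0, 34/11, 64/11, -124/11]
R3 ← R3 + (12/11)·R1: [0, 68/11, 29/11, 49/11]
R3 ← R3 − (2)·R2: [0, 0, -9, 27]
The echelon form has 3 nonzero rows, and every pivot lies in the first 3 columns, so rank(T) = rank([T|b]) = 3.
The system is consistent.
Free variables = (unknowns) − (rank) = 3 − 3 = 0.

0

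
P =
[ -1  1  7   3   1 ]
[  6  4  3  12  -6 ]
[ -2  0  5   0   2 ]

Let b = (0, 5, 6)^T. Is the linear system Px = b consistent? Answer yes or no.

Row reduce the augmented matrix [P | b].
R2 ← R2 + (6)·R1: [0, 10, 45, 30, 0, 5]
R3 ← R3 − (2)·R1: [0, -2, -9, -6, 0, 6]
R3 ← R3 + (1/5)·R2: [0, 0, 0, 0, 0, 7]
The echelon form has 3 nonzero rows; the last pivot sits in the augmented column, so rank(P) = 2 but rank([P|b]) = 3.
Since the ranks differ, the system is inconsistent.

no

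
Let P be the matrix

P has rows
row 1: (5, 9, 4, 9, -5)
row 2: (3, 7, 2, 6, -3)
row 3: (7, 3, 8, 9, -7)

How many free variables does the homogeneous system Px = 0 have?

Row reduce to echelon form.
R2 ← R2 − (3/5)·R1: [0, 8/5, -2/5, 3/5, 0]
R3 ← R3 − (7/5)·R1: [0, -48/5, 12/5, -18/5, 0]
R3 ← R3 + (6)·R2: [0, 0, 0, 0, 0]
2 nonzero rows, so rank(P) = 2.
P has 5 columns; by rank–nullity, nullity = 5 − 2 = 3.

3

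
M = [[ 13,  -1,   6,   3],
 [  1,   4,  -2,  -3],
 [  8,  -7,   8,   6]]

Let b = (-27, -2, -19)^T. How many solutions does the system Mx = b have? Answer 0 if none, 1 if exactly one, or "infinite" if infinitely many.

Row reduce the augmented matrix [M | b].
R2 ← R2 − (1/13)·R1: [0, 53/13, -32/13, -42/13, 1/13]
R3 ← R3 − (8/13)·R1: [0, -83/13, 56/13, 54/13, -31/13]
R3 ← R3 + (83/53)·R2: [0, 0, 24/53, -48/53, -120/53]
The echelon form has 3 nonzero rows, and every pivot lies in the first 4 columns, so rank(M) = rank([M|b]) = 3.
The system is consistent.
rank = 3 < 4 unknowns, so there are infinitely many solutions.

infinite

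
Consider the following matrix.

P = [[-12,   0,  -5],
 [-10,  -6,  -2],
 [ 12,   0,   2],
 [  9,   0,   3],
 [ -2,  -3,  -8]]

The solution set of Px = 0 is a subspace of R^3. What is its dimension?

Row reduce to echelon form.
R2 ← R2 − (5/6)·R1: [0, -6, 13/6]
R3 ← R3 + R1: [0, 0, -3]
R4 ← R4 + (3/4)·R1: [0, 0, -3/4]
R5 ← R5 − (1/6)·R1: [0, -3, -43/6]
R5 ← R5 − (1/2)·R2: [0, 0, -33/4]
R4 ← R4 − (1/4)·R3: [0, 0, 0]
R5 ← R5 − (11/4)·R3: [0, 0, 0]
3 nonzero rows, so rank(P) = 3.
P has 3 columns; by rank–nullity, nullity = 3 − 3 = 0.

0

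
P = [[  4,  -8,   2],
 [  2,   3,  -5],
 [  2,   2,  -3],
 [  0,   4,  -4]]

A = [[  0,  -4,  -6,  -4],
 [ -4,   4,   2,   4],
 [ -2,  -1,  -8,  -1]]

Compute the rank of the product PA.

3

First compute PA:
[[ 28, -50, -56, -50],
 [ -2,   9,  34,   9],
 [ -2,   3,  16,   3],
 [ -8,  20,  40,  20]]
Now row reduce the product.
R2 ← R2 + (1/14)·R1: [0, 38/7, 30, 38/7]
R3 ← R3 + (1/14)·R1: [0, -4/7, 12, -4/7]
R4 ← R4 + (2/7)·R1: [0, 40/7, 24, 40/7]
R3 ← R3 + (2/19)·R2: [0, 0, 288/19, 0]
R4 ← R4 − (20/19)·R2: [0, 0, -144/19, 0]
R4 ← R4 + (1/2)·R3: [0, 0, 0, 0]
3 nonzero rows, so rank(PA) = 3.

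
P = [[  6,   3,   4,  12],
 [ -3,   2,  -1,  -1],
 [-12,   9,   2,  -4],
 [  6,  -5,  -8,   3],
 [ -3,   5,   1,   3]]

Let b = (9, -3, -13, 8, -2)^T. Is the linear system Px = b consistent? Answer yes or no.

Row reduce the augmented matrix [P | b].
R2 ← R2 + (1/2)·R1: [0, 7/2, 1, 5, 3/2]
R3 ← R3 + (2)·R1: [0, 15, 10, 20, 5]
R4 ← R4 − R1: [0, -8, -12, -9, -1]
R5 ← R5 + (1/2)·R1: [0, 13/2, 3, 9, 5/2]
R3 ← R3 − (30/7)·R2: [0, 0, 40/7, -10/7, -10/7]
R4 ← R4 + (16/7)·R2: [0, 0, -68/7, 17/7, 17/7]
R5 ← R5 − (13/7)·R2: [0, 0, 8/7, -2/7, -2/7]
R4 ← R4 + (17/10)·R3: [0, 0, 0, 0, 0]
R5 ← R5 − (1/5)·R3: [0, 0, 0, 0, 0]
The echelon form has 3 nonzero rows, and every pivot lies in the first 4 columns, so rank(P) = rank([P|b]) = 3.
The system is consistent.

yes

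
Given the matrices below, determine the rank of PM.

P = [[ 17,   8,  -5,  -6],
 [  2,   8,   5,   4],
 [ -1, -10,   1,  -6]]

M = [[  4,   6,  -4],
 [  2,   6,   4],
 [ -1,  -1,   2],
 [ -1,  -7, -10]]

2

First compute PM:
[[ 95, 197,  14],
 [ 15,  27,  -6],
 [-19, -25,  26]]
Now row reduce the product.
R2 ← R2 − (3/19)·R1: [0, -78/19, -156/19]
R3 ← R3 + (1/5)·R1: [0, 72/5, 144/5]
R3 ← R3 + (228/65)·R2: [0, 0, 0]
2 nonzero rows, so rank(PM) = 2.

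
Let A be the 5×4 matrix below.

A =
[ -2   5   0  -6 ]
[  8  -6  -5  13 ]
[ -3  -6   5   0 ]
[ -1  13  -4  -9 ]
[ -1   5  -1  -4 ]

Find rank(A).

3

Row reduce to echelon form.
R2 ← R2 + (4)·R1: [0, 14, -5, -11]
R3 ← R3 − (3/2)·R1: [0, -27/2, 5, 9]
R4 ← R4 − (1/2)·R1: [0, 21/2, -4, -6]
R5 ← R5 − (1/2)·R1: [0, 5/2, -1, -1]
R3 ← R3 + (27/28)·R2: [0, 0, 5/28, -45/28]
R4 ← R4 − (3/4)·R2: [0, 0, -1/4, 9/4]
R5 ← R5 − (5/28)·R2: [0, 0, -3/28, 27/28]
R4 ← R4 + (7/5)·R3: [0, 0, 0, 0]
R5 ← R5 + (3/5)·R3: [0, 0, 0, 0]
Echelon form has 3 nonzero rows, so rank(A) = 3.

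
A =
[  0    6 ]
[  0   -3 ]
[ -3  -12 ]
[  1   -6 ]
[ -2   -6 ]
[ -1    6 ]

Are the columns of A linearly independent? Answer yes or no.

yes

Row reduce A to echelon form.
Swap R1 ↔ R3
R4 ← R4 + (1/3)·R1: [0, -10]
R5 ← R5 − (2/3)·R1: [0, 2]
R6 ← R6 − (1/3)·R1: [0, 10]
R3 ← R3 + (2)·R2: [0, 0]
R4 ← R4 − (10/3)·R2: [0, 0]
R5 ← R5 + (2/3)·R2: [0, 0]
R6 ← R6 + (10/3)·R2: [0, 0]
2 pivots among 2 columns.
Every column is a pivot column, so the columns are linearly independent.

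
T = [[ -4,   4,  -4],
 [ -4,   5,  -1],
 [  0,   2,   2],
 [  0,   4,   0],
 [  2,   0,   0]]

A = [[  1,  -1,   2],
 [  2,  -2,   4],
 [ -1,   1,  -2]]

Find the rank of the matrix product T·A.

1

First compute TA:
[[  8,  -8,  16],
 [  7,  -7,  14],
 [  2,  -2,   4],
 [  8,  -8,  16],
 [  2,  -2,   4]]
Now row reduce the product.
R2 ← R2 − (7/8)·R1: [0, 0, 0]
R3 ← R3 − (1/4)·R1: [0, 0, 0]
R4 ← R4 − R1: [0, 0, 0]
R5 ← R5 − (1/4)·R1: [0, 0, 0]
1 nonzero row, so rank(TA) = 1.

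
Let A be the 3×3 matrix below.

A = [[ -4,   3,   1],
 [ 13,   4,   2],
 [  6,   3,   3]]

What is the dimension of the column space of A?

Row reduce to echelon form.
R2 ← R2 + (13/4)·R1: [0, 55/4, 21/4]
R3 ← R3 + (3/2)·R1: [0, 15/2, 9/2]
R3 ← R3 − (6/11)·R2: [0, 0, 18/11]
Echelon form has 3 nonzero rows, so rank(A) = 3.
The column space has dimension equal to the rank: 3.

3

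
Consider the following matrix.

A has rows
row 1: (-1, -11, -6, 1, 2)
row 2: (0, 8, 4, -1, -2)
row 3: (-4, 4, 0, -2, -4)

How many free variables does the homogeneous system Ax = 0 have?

3

Row reduce to echelon form.
R3 ← R3 − (4)·R1: [0, 48, 24, -6, -12]
R3 ← R3 − (6)·R2: [0, 0, 0, 0, 0]
2 nonzero rows, so rank(A) = 2.
A has 5 columns; by rank–nullity, nullity = 5 − 2 = 3.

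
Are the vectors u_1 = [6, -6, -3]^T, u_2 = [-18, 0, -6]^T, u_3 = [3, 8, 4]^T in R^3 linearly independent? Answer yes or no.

Form the matrix with these vectors as rows and row reduce.
R2 ← R2 + (3)·R1: [0, -18, -15]
R3 ← R3 − (1/2)·R1: [0, 11, 11/2]
R3 ← R3 + (11/18)·R2: [0, 0, -11/3]
3 nonzero rows, so the 3 vectors span a space of dimension 3.
Since 3 = 3, the vectors are linearly independent.

yes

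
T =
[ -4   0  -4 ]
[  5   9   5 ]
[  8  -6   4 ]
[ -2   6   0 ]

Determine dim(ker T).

Row reduce to echelon form.
R2 ← R2 + (5/4)·R1: [0, 9, 0]
R3 ← R3 + (2)·R1: [0, -6, -4]
R4 ← R4 − (1/2)·R1: [0, 6, 2]
R3 ← R3 + (2/3)·R2: [0, 0, -4]
R4 ← R4 − (2/3)·R2: [0, 0, 2]
R4 ← R4 + (1/2)·R3: [0, 0, 0]
3 nonzero rows, so rank(T) = 3.
T has 3 columns; by rank–nullity, nullity = 3 − 3 = 0.

0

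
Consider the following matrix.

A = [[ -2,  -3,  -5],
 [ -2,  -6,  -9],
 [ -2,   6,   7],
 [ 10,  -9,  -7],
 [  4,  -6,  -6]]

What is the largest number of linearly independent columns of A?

2

Row reduce to echelon form.
R2 ← R2 − R1: [0, -3, -4]
R3 ← R3 − R1: [0, 9, 12]
R4 ← R4 + (5)·R1: [0, -24, -32]
R5 ← R5 + (2)·R1: [0, -12, -16]
R3 ← R3 + (3)·R2: [0, 0, 0]
R4 ← R4 − (8)·R2: [0, 0, 0]
R5 ← R5 − (4)·R2: [0, 0, 0]
Echelon form has 2 nonzero rows, so rank(A) = 2.
The rank gives the maximum number of linearly independent columns: 2.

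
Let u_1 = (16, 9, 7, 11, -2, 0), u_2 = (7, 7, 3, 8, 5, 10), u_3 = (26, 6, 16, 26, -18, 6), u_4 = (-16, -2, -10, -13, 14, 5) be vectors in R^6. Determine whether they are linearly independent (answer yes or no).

Form the matrix with these vectors as rows and row reduce.
R2 ← R2 − (7/16)·R1: [0, 49/16, -1/16, 51/16, 47/8, 10]
R3 ← R3 − (13/8)·R1: [0, -69/8, 37/8, 65/8, -59/4, 6]
R4 ← R4 + R1: [0, 7, -3, -2, 12, 5]
R3 ← R3 + (138/49)·R2: [0, 0, 218/49, 838/49, 88/49, 1674/49]
R4 ← R4 − (16/7)·R2: [0, 0, -20/7, -65/7, -10/7, -125/7]
R4 ← R4 + (70/109)·R3: [0, 0, 0, 185/109, -30/109, 445/109]
4 nonzero rows, so the 4 vectors span a space of dimension 4.
Since 4 = 4, the vectors are linearly independent.

yes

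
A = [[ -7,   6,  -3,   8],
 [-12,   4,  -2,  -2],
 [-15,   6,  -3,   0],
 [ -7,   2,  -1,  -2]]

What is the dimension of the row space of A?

2

Row reduce to echelon form.
R2 ← R2 − (12/7)·R1: [0, -44/7, 22/7, -110/7]
R3 ← R3 − (15/7)·R1: [0, -48/7, 24/7, -120/7]
R4 ← R4 − R1: [0, -4, 2, -10]
R3 ← R3 − (12/11)·R2: [0, 0, 0, 0]
R4 ← R4 − (7/11)·R2: [0, 0, 0, 0]
Echelon form has 2 nonzero rows, so rank(A) = 2.
The row space has dimension equal to the rank: 2.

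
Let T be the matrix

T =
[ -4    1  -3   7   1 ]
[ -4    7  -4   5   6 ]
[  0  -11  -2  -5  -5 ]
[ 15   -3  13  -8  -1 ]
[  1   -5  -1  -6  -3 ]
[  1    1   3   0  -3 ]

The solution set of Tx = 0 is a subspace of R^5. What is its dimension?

Row reduce to echelon form.
R2 ← R2 − R1: [0, 6, -1, -2, 5]
R4 ← R4 + (15/4)·R1: [0, 3/4, 7/4, 73/4, 11/4]
R5 ← R5 + (1/4)·R1: [0, -19/4, -7/4, -17/4, -11/4]
R6 ← R6 + (1/4)·R1: [0, 5/4, 9/4, 7/4, -11/4]
R3 ← R3 + (11/6)·R2: [0, 0, -23/6, -26/3, 25/6]
R4 ← R4 − (1/8)·R2: [0, 0, 15/8, 37/2, 17/8]
R5 ← R5 + (19/24)·R2: [0, 0, -61/24, -35/6, 29/24]
R6 ← R6 − (5/24)·R2: [0, 0, 59/24, 13/6, -91/24]
R4 ← R4 + (45/92)·R3: [0, 0, 0, 328/23, 383/92]
R5 ← R5 − (61/92)·R3: [0, 0, 0, -2/23, -143/92]
R6 ← R6 + (59/92)·R3: [0, 0, 0, -78/23, -103/92]
R5 ← R5 + (1/164)·R4: [0, 0, 0, 0, -1003/656]
R6 ← R6 + (39/164)·R4: [0, 0, 0, 0, -85/656]
R6 ← R6 − (5/59)·R5: [0, 0, 0, 0, 0]
5 nonzero rows, so rank(T) = 5.
T has 5 columns; by rank–nullity, nullity = 5 − 5 = 0.

0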